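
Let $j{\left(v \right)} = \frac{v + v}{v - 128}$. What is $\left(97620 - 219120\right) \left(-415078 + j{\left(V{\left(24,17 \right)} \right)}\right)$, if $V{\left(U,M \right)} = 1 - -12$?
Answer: $\frac{1159936102800}{23} \approx 5.0432 \cdot 10^{10}$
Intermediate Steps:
$V{\left(U,M \right)} = 13$ ($V{\left(U,M \right)} = 1 + 12 = 13$)
$j{\left(v \right)} = \frac{2 v}{-128 + v}$
$\left(97620 - 219120\right) \left(-415078 + j{\left(V{\left(24,17 \right)} \right)}\right) = \left(97620 - 219120\right) \left(-415078 + 2 \cdot 13 \frac{1}{-128 + 13}\right) = - 121500 \left(-415078 + 2 \cdot 13 \frac{1}{-115}\right) = - 121500 \left(-415078 + 2 \cdot 13 \left(- \frac{1}{115}\right)\right) = - 121500 \left(-415078 - \frac{26}{115}\right) = \left(-121500\right) \left(- \frac{47733996}{115}\right) = \frac{1159936102800}{23}$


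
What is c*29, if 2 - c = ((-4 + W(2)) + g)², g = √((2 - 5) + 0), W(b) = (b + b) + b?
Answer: 29 - 116*I*√3 ≈ 29.0 - 200.92*I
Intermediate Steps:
W(b) = 3*b (W(b) = 2*b + b = 3*b)
g = I*√3 (g = √(-3 + 0) = √(-3) = I*√3 ≈ 1.732*I)
c = 2 - (2 + I*√3)² (c = 2 - ((-4 + 3*2) + I*√3)² = 2 - ((-4 + 6) + I*√3)² = 2 - (2 + I*√3)² ≈ 1.0 - 6.9282*I)
c*29 = (1 - 4*I*√3)*29 = 29 - 116*I*√3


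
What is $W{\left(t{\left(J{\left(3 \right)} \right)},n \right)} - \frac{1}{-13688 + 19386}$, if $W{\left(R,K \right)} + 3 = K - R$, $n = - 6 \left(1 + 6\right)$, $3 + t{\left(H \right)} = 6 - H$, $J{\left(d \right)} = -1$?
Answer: $- \frac{279203}{5698} \approx -49.0$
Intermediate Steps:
$t{\left(H \right)} = 3 - H$ ($t{\left(H \right)} = -3 - \left(-6 + H\right) = 3 - H$)
$n = -42$ ($n = \left(-6\right) 7 = -42$)
$W{\left(R,K \right)} = -3 + K - R$ ($W{\left(R,K \right)} = -3 + \left(K - R\right) = -3 + K - R$)
$W{\left(t{\left(J{\left(3 \right)} \right)},n \right)} - \frac{1}{-13688 + 19386} = \left(-3 - 42 - \left(3 - -1\right)\right) - \frac{1}{-13688 + 19386} = \left(-3 - 42 - \left(3 + 1\right)\right) - \frac{1}{5698} = \left(-3 - 42 - 4\right) - \frac{1}{5698} = -49 - \frac{1}{5698} = - \frac{279203}{5698}$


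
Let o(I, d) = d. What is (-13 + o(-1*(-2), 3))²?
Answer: 100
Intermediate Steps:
(-13 + o(-1*(-2), 3))² = (-13 + 3)² = (-10)² = 100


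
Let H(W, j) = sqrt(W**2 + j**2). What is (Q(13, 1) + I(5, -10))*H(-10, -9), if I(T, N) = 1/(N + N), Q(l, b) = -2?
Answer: -41*sqrt(181)/20 ≈ -27.580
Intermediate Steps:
I(T, N) = 1/(2*N)
(Q(13, 1) + I(5, -10))*H(-10, -9) = (-2 + (1/2)/(-10))*sqrt((-10)**2 + (-9)**2) = (-2 + (1/2)*(-1/10))*sqrt(100 + 81) = (-2 - 1/20)*sqrt(181) = -41*sqrt(181)/20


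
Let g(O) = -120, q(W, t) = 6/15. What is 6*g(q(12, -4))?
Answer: -720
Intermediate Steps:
q(W, t) = 2/5 (q(W, t) = 6*(1/15) = 2/5)
6*g(q(12, -4)) = 6*(-120) = -720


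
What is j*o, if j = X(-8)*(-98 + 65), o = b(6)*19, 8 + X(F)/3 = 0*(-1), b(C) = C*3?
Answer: 270864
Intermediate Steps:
b(C) = 3*C
X(F) = -24 (X(F) = -24 + 3*(0*(-1)) = -24 + 3*0 = -24 + 0 = -24)
o = 342 (o = (3*6)*19 = 18*19 = 342)
j = 792 (j = -24*(-98 + 65) = -24*(-33) = 792)
j*o = 792*342 = 270864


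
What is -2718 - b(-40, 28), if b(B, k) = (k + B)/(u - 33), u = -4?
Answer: -100578/37 ≈ -2718.3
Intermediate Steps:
b(B, k) = -B/37 - k/37 (b(B, k) = (k + B)/(-4 - 33) = (B + k)/(-37) = (B + k)*(-1/37) = -B/37 - k/37)
-2718 - b(-40, 28) = -2718 - (-1/37*(-40) - 1/37*28) = -2718 - (40/37 - 28/37) = -2718 - 1*12/37 = -2718 - 12/37 = -100578/37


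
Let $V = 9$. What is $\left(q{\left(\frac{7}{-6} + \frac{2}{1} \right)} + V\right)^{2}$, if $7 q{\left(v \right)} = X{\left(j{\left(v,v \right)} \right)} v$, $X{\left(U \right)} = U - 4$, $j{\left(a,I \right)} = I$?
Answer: $\frac{4721929}{63504} \approx 74.356$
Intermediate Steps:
$X{\left(U \right)} = -4 + U$
$q{\left(v \right)} = \frac{v \left(-4 + v\right)}{7}$ ($q{\left(v \right)} = \frac{\left(-4 + v\right) v}{7} = \frac{v \left(-4 + v\right)}{7}$)
$\left(q{\left(\frac{7}{-6} + \frac{2}{1} \right)} + V\right)^{2} = \left(\frac{\left(\frac{7}{-6} + \frac{2}{1}\right) \left(-4 + \left(\frac{7}{-6} + \frac{2}{1}\right)\right)}{7} + 9\right)^{2} = \left(\frac{\left(7 \left(- \frac{1}{6}\right) + 2 \cdot 1\right) \left(-4 + \left(7 \left(- \frac{1}{6}\right) + 2 \cdot 1\right)\right)}{7} + 9\right)^{2} = \left(\frac{\left(- \frac{7}{6} + 2\right) \left(-4 + \left(- \frac{7}{6} + 2\right)\right)}{7} + 9\right)^{2} = \left(\frac{1}{7} \cdot \frac{5}{6} \left(-4 + \frac{5}{6}\right) + 9\right)^{2} = \left(\frac{1}{7} \cdot \frac{5}{6} \left(- \frac{19}{6}\right) + 9\right)^{2} = \left(- \frac{95}{252} + 9\right)^{2} = \left(\frac{2173}{252}\right)^{2} = \frac{4721929}{63504}$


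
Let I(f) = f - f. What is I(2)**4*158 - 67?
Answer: -67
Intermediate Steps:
I(f) = 0
I(2)**4*158 - 67 = 0**4*158 - 67 = 0*158 - 67 = 0 - 67 = -67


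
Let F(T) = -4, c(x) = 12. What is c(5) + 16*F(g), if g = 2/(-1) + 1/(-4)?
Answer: -52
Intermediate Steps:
g = -9/4 (g = 2*(-1) + 1*(-¼) = -2 - ¼ = -9/4 ≈ -2.2500)
c(5) + 16*F(g) = 12 + 16*(-4) = 12 - 64 = -52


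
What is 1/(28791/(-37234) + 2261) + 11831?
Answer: 995664852407/84157283 ≈ 11831.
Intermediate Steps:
1/(28791/(-37234) + 2261) + 11831 = 1/(28791*(-1/37234) + 2261) + 11831 = 1/(-28791/37234 + 2261) + 11831 = 1/(84157283/37234) + 11831 = 37234/84157283 + 11831 = 995664852407/84157283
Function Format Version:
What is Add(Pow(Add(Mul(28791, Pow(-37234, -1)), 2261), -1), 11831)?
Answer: Rational(995664852407, 84157283) ≈ 11831.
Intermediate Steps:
Add(Pow(Add(Mul(28791, Pow(-37234, -1)), 2261), -1), 11831) = Add(Pow(Add(Mul(28791, Rational(-1, 37234)), 2261), -1), 11831) = Add(Pow(Add(Rational(-28791, 37234), 2261), -1), 11831) = Add(Pow(Rational(84157283, 37234), -1), 11831) = Add(Rational(37234, 84157283), 11831) = Rational(995664852407, 84157283)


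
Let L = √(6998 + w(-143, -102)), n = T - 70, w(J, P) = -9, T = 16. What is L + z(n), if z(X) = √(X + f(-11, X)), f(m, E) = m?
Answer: √6989 + I*√65 ≈ 83.6 + 8.0623*I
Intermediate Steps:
n = -54 (n = 16 - 70 = -54)
L = √6989 (L = √(6998 - 9) = √6989 ≈ 83.600)
z(X) = √(-11 + X) (z(X) = √(X - 11) = √(-11 + X))
L + z(n) = √6989 + √(-11 - 54) = √6989 + √(-65) = √6989 + I*√65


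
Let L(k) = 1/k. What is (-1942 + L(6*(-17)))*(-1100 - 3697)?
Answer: 316737915/34 ≈ 9.3158e+6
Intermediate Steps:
(-1942 + L(6*(-17)))*(-1100 - 3697) = (-1942 + 1/(6*(-17)))*(-1100 - 3697) = (-1942 + 1/(-102))*(-4797) = (-1942 - 1/102)*(-4797) = -198085/102*(-4797) = 316737915/34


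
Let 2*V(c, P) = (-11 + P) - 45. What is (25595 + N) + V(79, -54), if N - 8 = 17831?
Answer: 43379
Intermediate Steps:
V(c, P) = -28 + P/2 (V(c, P) = ((-11 + P) - 45)/2 = (-56 + P)/2 = -28 + P/2)
N = 17839 (N = 8 + 17831 = 17839)
(25595 + N) + V(79, -54) = (25595 + 17839) + (-28 + (½)*(-54)) = 43434 + (-28 - 27) = 43434 - 55 = 43379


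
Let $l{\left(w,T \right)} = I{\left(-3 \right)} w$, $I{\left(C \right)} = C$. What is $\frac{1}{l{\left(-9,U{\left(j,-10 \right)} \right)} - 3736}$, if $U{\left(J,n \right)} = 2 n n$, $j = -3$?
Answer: $- \frac{1}{3709} \approx -0.00026961$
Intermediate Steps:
$U{\left(J,n \right)} = 2 n^{2}$
$l{\left(w,T \right)} = - 3 w$
$\frac{1}{l{\left(-9,U{\left(j,-10 \right)} \right)} - 3736} = \frac{1}{\left(-3\right) \left(-9\right) - 3736} = \frac{1}{27 - 3736} = \frac{1}{-3709} = - \frac{1}{3709}$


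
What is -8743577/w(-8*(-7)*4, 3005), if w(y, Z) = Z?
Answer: -8743577/3005 ≈ -2909.7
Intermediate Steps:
-8743577/w(-8*(-7)*4, 3005) = -8743577/3005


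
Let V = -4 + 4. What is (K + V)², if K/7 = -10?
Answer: 4900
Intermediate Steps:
K = -70 (K = 7*(-10) = -70)
V = 0
(K + V)² = (-70 + 0)² = (-70)² = 4900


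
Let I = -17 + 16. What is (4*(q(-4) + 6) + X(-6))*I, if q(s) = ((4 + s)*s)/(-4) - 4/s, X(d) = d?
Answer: -22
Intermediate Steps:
I = -1
q(s) = -4/s - s*(4 + s)/4 (q(s) = (s*(4 + s))*(-1/4) - 4/s = -s*(4 + s)/4 - 4/s = -4/s - s*(4 + s)/4)
(4*(q(-4) + 6) + X(-6))*I = (4*((-1*(-4) - 4/(-4) - 1/4*(-4)**2) + 6) - 6)*(-1) = (4*((4 - 4*(-1/4) - 1/4*16) + 6) - 6)*(-1) = (4*((4 + 1 - 4) + 6) - 6)*(-1) = (4*(1 + 6) - 6)*(-1) = (4*7 - 6)*(-1) = (28 - 6)*(-1) = 22*(-1) = -22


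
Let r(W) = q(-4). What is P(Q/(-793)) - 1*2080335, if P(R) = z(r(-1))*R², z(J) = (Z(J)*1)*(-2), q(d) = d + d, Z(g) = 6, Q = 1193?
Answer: -1308233663403/628849 ≈ -2.0804e+6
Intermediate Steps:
q(d) = 2*d
r(W) = -8 (r(W) = 2*(-4) = -8)
z(J) = -12 (z(J) = (6*1)*(-2) = 6*(-2) = -12)
P(R) = -12*R²
P(Q/(-793)) - 1*2080335 = -12*(1193/(-793))² - 1*2080335 = -12*(1193*(-1/793))² - 2080335 = -12*(-1193/793)² - 2080335 = -12*1423249/628849 - 2080335 = -17078988/628849 - 2080335 = -1308233663403/628849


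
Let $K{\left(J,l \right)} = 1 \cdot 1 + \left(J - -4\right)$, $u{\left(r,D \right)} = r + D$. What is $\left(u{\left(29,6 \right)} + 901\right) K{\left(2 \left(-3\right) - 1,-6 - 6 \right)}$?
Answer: $-1872$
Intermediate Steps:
$u{\left(r,D \right)} = D + r$
$K{\left(J,l \right)} = 5 + J$ ($K{\left(J,l \right)} = 1 + \left(J + 4\right) = 1 + \left(4 + J\right) = 5 + J$)
$\left(u{\left(29,6 \right)} + 901\right) K{\left(2 \left(-3\right) - 1,-6 - 6 \right)} = \left(\left(6 + 29\right) + 901\right) \left(5 + \left(2 \left(-3\right) - 1\right)\right) = \left(35 + 901\right) \left(5 - 7\right) = 936 \left(5 - 7\right) = 936 \left(-2\right) = -1872$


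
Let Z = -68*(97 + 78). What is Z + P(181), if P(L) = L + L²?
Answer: 21042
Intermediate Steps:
Z = -11900 (Z = -68*175 = -11900)
Z + P(181) = -11900 + 181*(1 + 181) = -11900 + 181*182 = -11900 + 32942 = 21042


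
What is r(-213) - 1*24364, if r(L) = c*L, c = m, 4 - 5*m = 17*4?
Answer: -108188/5 ≈ -21638.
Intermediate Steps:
m = -64/5 (m = ⅘ - 17*4/5 = ⅘ - ⅕*68 = ⅘ - 68/5 = -64/5 ≈ -12.800)
c = -64/5 ≈ -12.800
r(L) = -64*L/5
r(-213) - 1*24364 = -64/5*(-213) - 1*24364 = 13632/5 - 24364 = -108188/5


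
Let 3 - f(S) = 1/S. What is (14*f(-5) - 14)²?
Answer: 23716/25 ≈ 948.64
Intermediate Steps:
f(S) = 3 - 1/S
(14*f(-5) - 14)² = (14*(3 - 1/(-5)) - 14)² = (14*(3 - 1*(-⅕)) - 14)² = (14*(3 + ⅕) - 14)² = (14*(16/5) - 14)² = (224/5 - 14)² = (154/5)² = 23716/25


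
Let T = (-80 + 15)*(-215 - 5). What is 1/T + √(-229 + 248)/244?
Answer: 1/14300 + √19/244 ≈ 0.017934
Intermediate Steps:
T = 14300 (T = -65*(-220) = 14300)
1/T + √(-229 + 248)/244 = 1/14300 + √(-229 + 248)/244 = 1*(1/14300) + √19*(1/244) = 1/14300 + √19/244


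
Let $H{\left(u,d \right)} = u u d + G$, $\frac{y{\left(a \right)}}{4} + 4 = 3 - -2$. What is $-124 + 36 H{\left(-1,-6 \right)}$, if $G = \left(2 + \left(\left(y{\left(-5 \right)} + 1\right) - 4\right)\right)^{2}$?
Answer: $-16$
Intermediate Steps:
$y{\left(a \right)} = 4$ ($y{\left(a \right)} = -16 + 4 \left(3 - -2\right) = -16 + 4 \left(3 + 2\right) = -16 + 4 \cdot 5 = -16 + 20 = 4$)
$G = 9$ ($G = \left(2 + \left(\left(4 + 1\right) - 4\right)\right)^{2} = \left(2 + \left(5 - 4\right)\right)^{2} = \left(2 + 1\right)^{2} = 3^{2} = 9$)
$H{\left(u,d \right)} = 9 + d u^{2}$ ($H{\left(u,d \right)} = u u d + 9 = u^{2} d + 9 = d u^{2} + 9 = 9 + d u^{2}$)
$-124 + 36 H{\left(-1,-6 \right)} = -124 + 36 \left(9 - 6 \left(-1\right)^{2}\right) = -124 + 36 \left(9 - 6\right) = -124 + 36 \cdot 3 = -124 + 108 = -16$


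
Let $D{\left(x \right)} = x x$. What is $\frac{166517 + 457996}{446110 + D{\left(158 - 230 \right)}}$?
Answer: $\frac{624513}{451294} \approx 1.3838$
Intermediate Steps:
$D{\left(x \right)} = x^{2}$
$\frac{166517 + 457996}{446110 + D{\left(158 - 230 \right)}} = \frac{166517 + 457996}{446110 + \left(158 - 230\right)^{2}} = \frac{624513}{446110 + \left(158 - 230\right)^{2}} = \frac{624513}{446110 + \left(-72\right)^{2}} = \frac{624513}{446110 + 5184} = \frac{624513}{451294}$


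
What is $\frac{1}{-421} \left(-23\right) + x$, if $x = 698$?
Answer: $\frac{293881}{421} \approx 698.05$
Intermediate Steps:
$\frac{1}{-421} \left(-23\right) + x = \frac{1}{-421} \left(-23\right) + 698 = \left(- \frac{1}{421}\right) \left(-23\right) + 698 = \frac{23}{421} + 698 = \frac{293881}{421}$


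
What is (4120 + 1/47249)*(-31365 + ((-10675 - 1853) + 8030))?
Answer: -6981302490303/47249 ≈ -1.4776e+8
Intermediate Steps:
(4120 + 1/47249)*(-31365 + ((-10675 - 1853) + 8030)) = (4120 + 1/47249)*(-31365 + (-12528 + 8030)) = 194665881*(-31365 - 4498)/47249 = (194665881/47249)*(-35863) = -6981302490303/47249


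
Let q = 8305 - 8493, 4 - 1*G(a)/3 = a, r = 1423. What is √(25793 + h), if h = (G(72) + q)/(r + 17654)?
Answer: √9386888766513/19077 ≈ 160.60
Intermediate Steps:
G(a) = 12 - 3*a
q = -188
h = -392/19077 (h = ((12 - 3*72) - 188)/(1423 + 17654) = ((12 - 216) - 188)/19077 = (-204 - 188)*(1/19077) = -392*1/19077 = -392/19077 ≈ -0.020548)
√(25793 + h) = √(25793 - 392/19077) = √(492052669/19077) = √9386888766513/19077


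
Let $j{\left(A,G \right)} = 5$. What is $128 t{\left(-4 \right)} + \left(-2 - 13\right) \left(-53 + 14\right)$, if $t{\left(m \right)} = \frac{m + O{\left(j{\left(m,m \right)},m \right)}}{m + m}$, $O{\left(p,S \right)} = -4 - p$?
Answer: $793$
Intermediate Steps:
$t{\left(m \right)} = \frac{-9 + m}{2 m}$ ($t{\left(m \right)} = \frac{m - 9}{m + m} = \frac{m - 9}{2 m} = \left(m - 9\right) \frac{1}{2 m} = \left(-9 + m\right) \frac{1}{2 m} = \frac{-9 + m}{2 m}$)
$128 t{\left(-4 \right)} + \left(-2 - 13\right) \left(-53 + 14\right) = 128 \frac{-9 - 4}{2 \left(-4\right)} + \left(-2 - 13\right) \left(-53 + 14\right) = 128 \cdot \frac{1}{2} \left(- \frac{1}{4}\right) \left(-13\right) - -585 = 128 \cdot \frac{13}{8} + 585 = 208 + 585 = 793$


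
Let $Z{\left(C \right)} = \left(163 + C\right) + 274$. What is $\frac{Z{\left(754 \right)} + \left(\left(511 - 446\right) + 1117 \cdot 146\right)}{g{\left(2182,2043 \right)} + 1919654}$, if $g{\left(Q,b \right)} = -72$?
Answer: $\frac{82169}{959791} \approx 0.085611$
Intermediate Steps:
$Z{\left(C \right)} = 437 + C$
$\frac{Z{\left(754 \right)} + \left(\left(511 - 446\right) + 1117 \cdot 146\right)}{g{\left(2182,2043 \right)} + 1919654} = \frac{\left(437 + 754\right) + \left(\left(511 - 446\right) + 1117 \cdot 146\right)}{-72 + 1919654} = \frac{1191 + \left(\left(511 - 446\right) + 163082\right)}{1919582} = \left(1191 + \left(65 + 163082\right)\right) \frac{1}{1919582} = \left(1191 + 163147\right) \frac{1}{1919582} = 164338 \cdot \frac{1}{1919582} = \frac{82169}{959791}$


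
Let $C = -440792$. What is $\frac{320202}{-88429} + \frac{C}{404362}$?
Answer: $- \frac{84228158446}{17878663649} \approx -4.7111$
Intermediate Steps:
$\frac{320202}{-88429} + \frac{C}{404362} = \frac{320202}{-88429} - \frac{440792}{404362} = 320202 \left(- \frac{1}{88429}\right) - \frac{220396}{202181} = - \frac{320202}{88429} - \frac{220396}{202181} = - \frac{84228158446}{17878663649}$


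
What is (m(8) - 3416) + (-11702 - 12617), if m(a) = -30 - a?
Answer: -27773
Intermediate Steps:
(m(8) - 3416) + (-11702 - 12617) = ((-30 - 1*8) - 3416) + (-11702 - 12617) = ((-30 - 8) - 3416) - 24319 = (-38 - 3416) - 24319 = -3454 - 24319 = -27773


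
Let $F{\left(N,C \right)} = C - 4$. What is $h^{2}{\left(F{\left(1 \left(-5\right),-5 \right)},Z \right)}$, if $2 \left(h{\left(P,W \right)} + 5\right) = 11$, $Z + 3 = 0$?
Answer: $\frac{1}{4} \approx 0.25$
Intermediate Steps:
$Z = -3$ ($Z = -3 + 0 = -3$)
$F{\left(N,C \right)} = -4 + C$
$h{\left(P,W \right)} = \frac{1}{2}$ ($h{\left(P,W \right)} = -5 + \frac{1}{2} \cdot 11 = -5 + \frac{11}{2} = \frac{1}{2}$)
$h^{2}{\left(F{\left(1 \left(-5\right),-5 \right)},Z \right)} = \left(\frac{1}{2}\right)^{2} = \frac{1}{4}$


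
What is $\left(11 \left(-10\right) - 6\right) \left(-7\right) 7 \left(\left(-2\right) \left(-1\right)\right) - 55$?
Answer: $11313$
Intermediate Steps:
$\left(11 \left(-10\right) - 6\right) \left(-7\right) 7 \left(\left(-2\right) \left(-1\right)\right) - 55 = \left(-110 - 6\right) \left(\left(-49\right) 2\right) - 55 = \left(-116\right) \left(-98\right) - 55 = 11368 - 55 = 11313$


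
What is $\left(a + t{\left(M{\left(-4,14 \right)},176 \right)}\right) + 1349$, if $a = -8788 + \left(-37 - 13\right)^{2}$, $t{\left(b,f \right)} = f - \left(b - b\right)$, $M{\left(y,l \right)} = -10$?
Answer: $-4763$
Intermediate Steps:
$t{\left(b,f \right)} = f$ ($t{\left(b,f \right)} = f - 0 = f + 0 = f$)
$a = -6288$ ($a = -8788 + \left(-50\right)^{2} = -8788 + 2500 = -6288$)
$\left(a + t{\left(M{\left(-4,14 \right)},176 \right)}\right) + 1349 = \left(-6288 + 176\right) + 1349 = -6112 + 1349 = -4763$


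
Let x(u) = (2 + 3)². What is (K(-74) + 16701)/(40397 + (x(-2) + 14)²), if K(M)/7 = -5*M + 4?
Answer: 19319/41918 ≈ 0.46088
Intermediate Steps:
x(u) = 25 (x(u) = 5² = 25)
K(M) = 28 - 35*M (K(M) = 7*(-5*M + 4) = 7*(4 - 5*M) = 28 - 35*M)
(K(-74) + 16701)/(40397 + (x(-2) + 14)²) = ((28 - 35*(-74)) + 16701)/(40397 + (25 + 14)²) = ((28 + 2590) + 16701)/(40397 + 39²) = (2618 + 16701)/(40397 + 1521) = 19319/41918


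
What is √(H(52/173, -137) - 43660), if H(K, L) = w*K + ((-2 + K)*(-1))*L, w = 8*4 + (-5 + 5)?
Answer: I*√1313380362/173 ≈ 209.48*I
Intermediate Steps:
w = 32 (w = 32 + 0 = 32)
H(K, L) = 32*K + L*(2 - K) (H(K, L) = 32*K + ((-2 + K)*(-1))*L = 32*K + (2 - K)*L = 32*K + L*(2 - K))
√(H(52/173, -137) - 43660) = √((2*(-137) + 32*(52/173) - 1*52/173*(-137)) - 43660) = √((-274 + 32*(52*(1/173)) - 1*52*(1/173)*(-137)) - 43660) = √((-274 + 32*(52/173) - 1*52/173*(-137)) - 43660) = √((-274 + 1664/173 + 7124/173) - 43660) = √(-38614/173 - 43660) = √(-7591794/173) = I*√1313380362/173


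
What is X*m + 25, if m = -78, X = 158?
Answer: -12299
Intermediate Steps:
X*m + 25 = 158*(-78) + 25 = -12324 + 25 = -12299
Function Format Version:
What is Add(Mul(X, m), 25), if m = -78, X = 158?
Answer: -12299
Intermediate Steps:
Add(Mul(X, m), 25) = Add(Mul(158, -78), 25) = Add(-12324, 25) = -12299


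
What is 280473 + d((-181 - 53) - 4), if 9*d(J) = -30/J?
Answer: 100128866/357 ≈ 2.8047e+5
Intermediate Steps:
d(J) = -10/(3*J) (d(J) = (-30/J)/9 = -10/(3*J))
280473 + d((-181 - 53) - 4) = 280473 - 10/(3*((-181 - 53) - 4)) = 280473 - 10/(3*(-234 - 4)) = 280473 - 10/3/(-238) = 280473 - 10/3*(-1/238) = 280473 + 5/357 = 100128866/357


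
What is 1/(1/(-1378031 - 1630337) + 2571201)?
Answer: 3008368/7735118809967 ≈ 3.8892e-7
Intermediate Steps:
1/(1/(-1378031 - 1630337) + 2571201) = 1/(1/(-3008368) + 2571201) = 1/(-1/3008368 + 2571201) = 1/(7735118809967/3008368) = 3008368/7735118809967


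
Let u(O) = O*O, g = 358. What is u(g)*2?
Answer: 256328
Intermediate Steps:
u(O) = O²
u(g)*2 = 358²*2 = 128164*2 = 256328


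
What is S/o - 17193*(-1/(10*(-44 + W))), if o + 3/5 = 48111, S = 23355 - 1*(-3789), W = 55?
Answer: 403141/2570 ≈ 156.86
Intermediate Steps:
S = 27144 (S = 23355 + 3789 = 27144)
o = 240552/5 (o = -⅗ + 48111 = 240552/5 ≈ 48110.)
S/o - 17193*(-1/(10*(-44 + W))) = 27144/(240552/5) - 17193*(-1/(10*(-44 + 55))) = 27144*(5/240552) - 17193/((-10*11)) = 145/257 - 17193/(-110) = 145/257 - 17193*(-1/110) = 145/257 + 1563/10 = 403141/2570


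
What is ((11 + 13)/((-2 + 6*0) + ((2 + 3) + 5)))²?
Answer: 9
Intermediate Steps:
((11 + 13)/((-2 + 6*0) + ((2 + 3) + 5)))² = (24/((-2 + 0) + (5 + 5)))² = (24/(-2 + 10))² = (24/8)² = (24*(⅛))² = 3² = 9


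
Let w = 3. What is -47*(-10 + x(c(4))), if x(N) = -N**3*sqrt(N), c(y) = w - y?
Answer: 470 - 47*I ≈ 470.0 - 47.0*I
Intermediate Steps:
c(y) = 3 - y
x(N) = -N**(7/2)
-47*(-10 + x(c(4))) = -47*(-10 - (3 - 1*4)**(7/2)) = -47*(-10 - (3 - 4)**(7/2)) = -47*(-10 - (-1)**(7/2)) = -47*(-10 - (-1)*I) = -47*(-10 + I) = 470 - 47*I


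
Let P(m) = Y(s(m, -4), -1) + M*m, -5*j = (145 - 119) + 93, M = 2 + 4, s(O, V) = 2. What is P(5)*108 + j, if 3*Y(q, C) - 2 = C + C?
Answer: 16081/5 ≈ 3216.2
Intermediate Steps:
M = 6
Y(q, C) = ⅔ + 2*C/3 (Y(q, C) = ⅔ + (C + C)/3 = ⅔ + (2*C)/3 = ⅔ + 2*C/3)
j = -119/5 (j = -((145 - 119) + 93)/5 = -(26 + 93)/5 = -⅕*119 = -119/5 ≈ -23.800)
P(m) = 6*m (P(m) = (⅔ + (⅔)*(-1)) + 6*m = (⅔ - ⅔) + 6*m = 0 + 6*m = 6*m)
P(5)*108 + j = (6*5)*108 - 119/5 = 30*108 - 119/5 = 3240 - 119/5 = 16081/5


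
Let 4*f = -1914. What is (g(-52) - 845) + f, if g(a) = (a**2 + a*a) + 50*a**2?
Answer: 278569/2 ≈ 1.3928e+5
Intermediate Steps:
f = -957/2 (f = (1/4)*(-1914) = -957/2 ≈ -478.50)
g(a) = 52*a**2 (g(a) = (a**2 + a**2) + 50*a**2 = 2*a**2 + 50*a**2 = 52*a**2)
(g(-52) - 845) + f = (52*(-52)**2 - 845) - 957/2 = (52*2704 - 845) - 957/2 = (140608 - 845) - 957/2 = 139763 - 957/2 = 278569/2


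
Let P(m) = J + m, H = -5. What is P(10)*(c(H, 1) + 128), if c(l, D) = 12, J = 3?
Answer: 1820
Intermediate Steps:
P(m) = 3 + m
P(10)*(c(H, 1) + 128) = (3 + 10)*(12 + 128) = 13*140 = 1820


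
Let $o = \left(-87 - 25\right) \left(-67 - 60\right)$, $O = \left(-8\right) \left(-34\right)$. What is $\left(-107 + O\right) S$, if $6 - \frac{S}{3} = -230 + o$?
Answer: $-6924060$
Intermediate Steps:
$O = 272$
$o = 14224$ ($o = \left(-112\right) \left(-127\right) = 14224$)
$S = -41964$ ($S = 18 - 3 \left(-230 + 14224\right) = 18 - 41982 = -41964$)
$\left(-107 + O\right) S = \left(-107 + 272\right) \left(-41964\right) = 165 \left(-41964\right) = -6924060$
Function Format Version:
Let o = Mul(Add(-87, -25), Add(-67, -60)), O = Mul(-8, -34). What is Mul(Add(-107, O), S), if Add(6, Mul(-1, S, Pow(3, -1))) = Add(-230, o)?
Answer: -6924060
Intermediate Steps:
O = 272
o = 14224 (o = Mul(-112, -127) = 14224)
S = -41964 (S = Add(18, Mul(-3, Add(-230, 14224))) = Add(18, Mul(-3, 13994)) = Add(18, -41982) = -41964)
Mul(Add(-107, O), S) = Mul(Add(-107, 272), -41964) = Mul(165, -41964) = -6924060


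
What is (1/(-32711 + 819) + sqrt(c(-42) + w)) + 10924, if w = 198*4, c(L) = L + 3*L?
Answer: 348388207/31892 + 4*sqrt(39) ≈ 10949.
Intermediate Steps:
c(L) = 4*L
w = 792
(1/(-32711 + 819) + sqrt(c(-42) + w)) + 10924 = (1/(-32711 + 819) + sqrt(4*(-42) + 792)) + 10924 = (1/(-31892) + sqrt(-168 + 792)) + 10924 = (-1/31892 + sqrt(624)) + 10924 = (-1/31892 + 4*sqrt(39)) + 10924 = 348388207/31892 + 4*sqrt(39)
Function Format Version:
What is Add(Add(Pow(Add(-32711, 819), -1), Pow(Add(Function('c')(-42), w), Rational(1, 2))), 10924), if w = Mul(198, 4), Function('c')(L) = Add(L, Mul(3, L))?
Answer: Add(Rational(348388207, 31892), Mul(4, Pow(39, Rational(1, 2)))) ≈ 10949.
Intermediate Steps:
Function('c')(L) = Mul(4, L)
w = 792
Add(Add(Pow(Add(-32711, 819), -1), Pow(Add(Function('c')(-42), w), Rational(1, 2))), 10924) = Add(Add(Pow(Add(-32711, 819), -1), Pow(Add(Mul(4, -42), 792), Rational(1, 2))), 10924) = Add(Add(Pow(-31892, -1), Pow(Add(-168, 792), Rational(1, 2))), 10924) = Add(Add(Rational(-1, 31892), Pow(624, Rational(1, 2))), 10924) = Add(Add(Rational(-1, 31892), Mul(4, Pow(39, Rational(1, 2)))), 10924) = Add(Rational(348388207, 31892), Mul(4, Pow(39, Rational(1, 2))))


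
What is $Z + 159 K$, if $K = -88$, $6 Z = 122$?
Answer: $- \frac{41915}{3} \approx -13972.0$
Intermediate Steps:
$Z = \frac{61}{3}$ ($Z = \frac{1}{6} \cdot 122 = \frac{61}{3} \approx 20.333$)
$Z + 159 K = \frac{61}{3} + 159 \left(-88\right) = \frac{61}{3} - 13992 = - \frac{41915}{3}$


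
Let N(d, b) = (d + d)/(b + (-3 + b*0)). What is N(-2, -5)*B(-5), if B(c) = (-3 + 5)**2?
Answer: 2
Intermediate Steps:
B(c) = 4 (B(c) = 2**2 = 4)
N(d, b) = 2*d/(-3 + b) (N(d, b) = (2*d)/(b + (-3 + 0)) = (2*d)/(b - 3) = (2*d)/(-3 + b) = 2*d/(-3 + b))
N(-2, -5)*B(-5) = (2*(-2)/(-3 - 5))*4 = (2*(-2)/(-8))*4 = (2*(-2)*(-1/8))*4 = (1/2)*4 = 2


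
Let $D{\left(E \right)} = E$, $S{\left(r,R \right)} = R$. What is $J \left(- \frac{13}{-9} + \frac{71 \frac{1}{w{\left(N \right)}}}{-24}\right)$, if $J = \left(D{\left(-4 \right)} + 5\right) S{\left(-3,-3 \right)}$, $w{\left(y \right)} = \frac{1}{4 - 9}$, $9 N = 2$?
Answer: $- \frac{1169}{24} \approx -48.708$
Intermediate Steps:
$N = \frac{2}{9}$ ($N = \frac{1}{9} \cdot 2 = \frac{2}{9} \approx 0.22222$)
$w{\left(y \right)} = - \frac{1}{5}$ ($w{\left(y \right)} = \frac{1}{-5} = - \frac{1}{5}$)
$J = -3$ ($J = \left(-4 + 5\right) \left(-3\right) = 1 \left(-3\right) = -3$)
$J \left(- \frac{13}{-9} + \frac{71 \frac{1}{w{\left(N \right)}}}{-24}\right) = - 3 \left(- \frac{13}{-9} + \frac{71 \frac{1}{- \frac{1}{5}}}{-24}\right) = - 3 \left(\left(-13\right) \left(- \frac{1}{9}\right) + 71 \left(-5\right) \left(- \frac{1}{24}\right)\right) = - 3 \left(\frac{13}{9} - - \frac{355}{24}\right) = - 3 \left(\frac{13}{9} + \frac{355}{24}\right) = \left(-3\right) \frac{1169}{72} = - \frac{1169}{24}$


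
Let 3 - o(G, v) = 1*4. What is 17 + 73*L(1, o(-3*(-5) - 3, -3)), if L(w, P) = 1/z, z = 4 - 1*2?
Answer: 107/2 ≈ 53.500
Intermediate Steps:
o(G, v) = -1 (o(G, v) = 3 - 4 = -1)
z = 2 (z = 4 - 2 = 2)
L(w, P) = 1/2
17 + 73*L(1, o(-3*(-5) - 3, -3)) = 17 + 73*(1/2) = 17 + 73/2 = 107/2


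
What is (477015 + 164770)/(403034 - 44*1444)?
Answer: 641785/339498 ≈ 1.8904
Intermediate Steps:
(477015 + 164770)/(403034 - 44*1444) = 641785/(403034 - 63536) = 641785/339498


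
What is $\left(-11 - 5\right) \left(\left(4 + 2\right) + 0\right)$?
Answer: $-96$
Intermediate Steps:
$\left(-11 - 5\right) \left(\left(4 + 2\right) + 0\right) = - 16 \left(6 + 0\right) = \left(-16\right) 6 = -96$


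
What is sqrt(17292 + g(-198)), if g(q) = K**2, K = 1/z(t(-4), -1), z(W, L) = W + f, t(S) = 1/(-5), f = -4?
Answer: sqrt(7625797)/21 ≈ 131.50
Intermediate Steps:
t(S) = -1/5
z(W, L) = -4 + W (z(W, L) = W - 4 = -4 + W)
K = -5/21 (K = 1/(-4 - 1/5) = 1/(-21/5) = -5/21 ≈ -0.23810)
g(q) = 25/441 (g(q) = (-5/21)**2 = 25/441)
sqrt(17292 + g(-198)) = sqrt(17292 + 25/441) = sqrt(7625797/441) = sqrt(7625797)/21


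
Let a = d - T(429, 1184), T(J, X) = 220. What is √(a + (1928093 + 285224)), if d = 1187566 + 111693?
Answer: 2*√878089 ≈ 1874.1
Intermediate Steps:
d = 1299259
a = 1299039 (a = 1299259 - 1*220 = 1299259 - 220 = 1299039)
√(a + (1928093 + 285224)) = √(1299039 + (1928093 + 285224)) = √(1299039 + 2213317) = √3512356 = 2*√878089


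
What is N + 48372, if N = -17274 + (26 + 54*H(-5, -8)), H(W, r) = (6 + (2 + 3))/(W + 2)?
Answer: 30926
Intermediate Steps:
H(W, r) = 11/(2 + W) (H(W, r) = (6 + 5)/(2 + W) = 11/(2 + W))
N = -17446 (N = -17274 + (26 + 54*(11/(2 - 5))) = -17274 + (26 + 54*(11/(-3))) = -17274 + (26 + 54*(11*(-⅓))) = -17274 + (26 + 54*(-11/3)) = -17274 + (26 - 198) = -17274 - 172 = -17446)
N + 48372 = -17446 + 48372 = 30926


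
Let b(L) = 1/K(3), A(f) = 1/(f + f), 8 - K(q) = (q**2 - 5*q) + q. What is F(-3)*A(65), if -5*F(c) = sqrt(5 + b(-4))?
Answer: -sqrt(154)/3575 ≈ -0.0034712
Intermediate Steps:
K(q) = 8 - q**2 + 4*q (K(q) = 8 - ((q**2 - 5*q) + q) = 8 - (q**2 - 4*q) = 8 + (-q**2 + 4*q) = 8 - q**2 + 4*q)
A(f) = 1/(2*f)
b(L) = 1/11 (b(L) = 1/(8 - 1*3**2 + 4*3) = 1/(8 - 1*9 + 12) = 1/(8 - 9 + 12) = 1/11)
F(c) = -2*sqrt(154)/55 (F(c) = -sqrt(5 + 1/11)/5 = -2*sqrt(154)/55)
F(-3)*A(65) = (-2*sqrt(154)/55)*((1/2)/65) = (-2*sqrt(154)/55)*((1/2)*(1/65)) = -2*sqrt(154)/55*(1/130) = -sqrt(154)/3575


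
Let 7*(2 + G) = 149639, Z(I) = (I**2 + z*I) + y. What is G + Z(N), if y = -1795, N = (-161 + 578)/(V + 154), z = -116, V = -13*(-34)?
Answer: 6926473457/355216 ≈ 19499.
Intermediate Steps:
V = 442
N = 417/596 (N = (-161 + 578)/(442 + 154) = 417/596 ≈ 0.69966)
Z(I) = -1795 + I**2 - 116*I (Z(I) = (I**2 - 116*I) - 1795 = -1795 + I**2 - 116*I)
G = 21375 (G = -2 + (1/7)*149639 = -2 + 21377 = 21375)
G + Z(N) = 21375 + (-1795 + (417/596)**2 - 116*417/596) = 21375 + (-1795 + 173889/355216 - 12093/149) = 21375 - 666268543/355216 = 6926473457/355216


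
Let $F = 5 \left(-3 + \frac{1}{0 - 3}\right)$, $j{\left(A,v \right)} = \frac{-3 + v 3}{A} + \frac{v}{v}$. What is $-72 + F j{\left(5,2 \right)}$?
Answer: $- \frac{296}{3} \approx -98.667$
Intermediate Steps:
$j{\left(A,v \right)} = 1 + \frac{-3 + 3 v}{A}$ ($j{\left(A,v \right)} = \frac{-3 + 3 v}{A} + 1 = 1 + \frac{-3 + 3 v}{A}$)
$F = - \frac{50}{3}$ ($F = 5 \left(-3 + \frac{1}{-3}\right) = 5 \left(-3 - \frac{1}{3}\right) = 5 \left(- \frac{10}{3}\right) = - \frac{50}{3} \approx -16.667$)
$-72 + F j{\left(5,2 \right)} = -72 - \frac{50 \frac{-3 + 5 + 3 \cdot 2}{5}}{3} = -72 - \frac{50 \frac{-3 + 5 + 6}{5}}{3} = -72 - \frac{50 \cdot \frac{1}{5} \cdot 8}{3} = -72 - \frac{80}{3} = - \frac{296}{3}$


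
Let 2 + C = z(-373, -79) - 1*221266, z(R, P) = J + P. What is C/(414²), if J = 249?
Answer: -110549/85698 ≈ -1.2900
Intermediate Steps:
z(R, P) = 249 + P
C = -221098 (C = -2 + ((249 - 79) - 1*221266) = -2 + (170 - 221266) = -2 - 221096 = -221098)
C/(414²) = -221098/(414²) = -221098/171396 = -221098*1/171396 = -110549/85698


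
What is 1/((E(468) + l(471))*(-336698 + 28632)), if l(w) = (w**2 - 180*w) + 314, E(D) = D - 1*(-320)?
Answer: -1/42563322758 ≈ -2.3494e-11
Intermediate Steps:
E(D) = 320 + D (E(D) = D + 320 = 320 + D)
l(w) = 314 + w**2 - 180*w
1/((E(468) + l(471))*(-336698 + 28632)) = 1/(((320 + 468) + (314 + 471**2 - 180*471))*(-336698 + 28632)) = 1/((788 + (314 + 221841 - 84780))*(-308066)) = 1/((788 + 137375)*(-308066)) = 1/(138163*(-308066)) = 1/(-42563322758) = -1/42563322758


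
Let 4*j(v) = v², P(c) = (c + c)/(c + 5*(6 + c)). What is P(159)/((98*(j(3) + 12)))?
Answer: 53/229026 ≈ 0.00023141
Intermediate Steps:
P(c) = 2*c/(30 + 6*c) (P(c) = (2*c)/(c + (30 + 5*c)) = (2*c)/(30 + 6*c) = 2*c/(30 + 6*c))
j(v) = v²/4
P(159)/((98*(j(3) + 12))) = ((⅓)*159/(5 + 159))/((98*((¼)*3² + 12))) = ((⅓)*159/164)/((98*((¼)*9 + 12))) = ((⅓)*159*(1/164))/((98*(9/4 + 12))) = 53/(164*((98*(57/4)))) = 53/(164*(2793/2)) = (53/164)*(2/2793) = 53/229026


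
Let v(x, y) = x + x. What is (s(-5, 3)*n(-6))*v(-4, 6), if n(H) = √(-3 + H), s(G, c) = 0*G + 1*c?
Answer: -72*I ≈ -72.0*I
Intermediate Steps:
s(G, c) = c (s(G, c) = 0 + c = c)
v(x, y) = 2*x
(s(-5, 3)*n(-6))*v(-4, 6) = (3*√(-3 - 6))*(2*(-4)) = (3*√(-9))*(-8) = (3*(3*I))*(-8) = (9*I)*(-8) = -72*I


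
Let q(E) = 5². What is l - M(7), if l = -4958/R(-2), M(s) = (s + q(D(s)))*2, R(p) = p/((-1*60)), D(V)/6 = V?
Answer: -148804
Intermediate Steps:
D(V) = 6*V
q(E) = 25
R(p) = -p/60 (R(p) = p/(-60) = p*(-1/60) = -p/60)
M(s) = 50 + 2*s (M(s) = (s + 25)*2 = (25 + s)*2 = 50 + 2*s)
l = -148740 (l = -4958/((-1/60*(-2))) = -4958/1/30 = -4958*30 = -148740)
l - M(7) = -148740 - (50 + 2*7) = -148740 - (50 + 14) = -148740 - 1*64 = -148740 - 64 = -148804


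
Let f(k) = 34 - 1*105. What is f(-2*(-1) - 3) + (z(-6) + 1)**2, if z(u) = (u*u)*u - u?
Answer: 43610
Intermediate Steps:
z(u) = u**3 - u (z(u) = u**2*u - u = u**3 - u)
f(k) = -71 (f(k) = 34 - 105 = -71)
f(-2*(-1) - 3) + (z(-6) + 1)**2 = -71 + (((-6)**3 - 1*(-6)) + 1)**2 = -71 + ((-216 + 6) + 1)**2 = -71 + (-210 + 1)**2 = -71 + (-209)**2 = -71 + 43681 = 43610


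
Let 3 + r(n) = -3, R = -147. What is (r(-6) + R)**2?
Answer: 23409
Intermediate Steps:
r(n) = -6 (r(n) = -3 - 3 = -6)
(r(-6) + R)**2 = (-6 - 147)**2 = (-153)**2 = 23409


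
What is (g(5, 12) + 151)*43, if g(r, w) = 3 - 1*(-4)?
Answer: 6794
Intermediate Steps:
g(r, w) = 7 (g(r, w) = 3 + 4 = 7)
(g(5, 12) + 151)*43 = (7 + 151)*43 = 158*43 = 6794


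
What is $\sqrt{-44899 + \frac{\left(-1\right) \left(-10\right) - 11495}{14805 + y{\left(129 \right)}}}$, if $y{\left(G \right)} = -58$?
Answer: $\frac{3 i \sqrt{1084948322154}}{14747} \approx 211.9 i$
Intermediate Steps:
$\sqrt{-44899 + \frac{\left(-1\right) \left(-10\right) - 11495}{14805 + y{\left(129 \right)}}} = \sqrt{-44899 + \frac{\left(-1\right) \left(-10\right) - 11495}{14805 - 58}} = \sqrt{-44899 + \frac{10 - 11495}{14747}} = \sqrt{-44899 - \frac{11485}{14747}} = \sqrt{- \frac{662137038}{14747}} = \frac{3 i \sqrt{1084948322154}}{14747}$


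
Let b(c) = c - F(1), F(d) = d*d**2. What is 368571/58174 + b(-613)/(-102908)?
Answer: 4745577913/748321249 ≈ 6.3416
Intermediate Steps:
F(d) = d**3
b(c) = -1 + c (b(c) = c - 1*1**3 = c - 1*1 = c - 1 = -1 + c)
368571/58174 + b(-613)/(-102908) = 368571/58174 + (-1 - 613)/(-102908) = 368571*(1/58174) - 614*(-1/102908) = 368571/58174 + 307/51454 = 4745577913/748321249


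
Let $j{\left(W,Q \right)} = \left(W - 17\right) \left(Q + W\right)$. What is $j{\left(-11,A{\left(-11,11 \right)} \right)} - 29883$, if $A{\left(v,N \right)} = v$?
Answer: $-29267$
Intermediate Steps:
$j{\left(W,Q \right)} = \left(-17 + W\right) \left(Q + W\right)$
$j{\left(-11,A{\left(-11,11 \right)} \right)} - 29883 = \left(\left(-11\right)^{2} - -187 - -187 - -121\right) - 29883 = \left(121 + 187 + 187 + 121\right) - 29883 = 616 - 29883 = -29267$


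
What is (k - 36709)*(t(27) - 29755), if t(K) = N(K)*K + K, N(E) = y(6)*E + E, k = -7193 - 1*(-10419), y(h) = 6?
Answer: 824518875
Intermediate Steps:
k = 3226 (k = -7193 + 10419 = 3226)
N(E) = 7*E (N(E) = 6*E + E = 7*E)
t(K) = K + 7*K**2 (t(K) = (7*K)*K + K = 7*K**2 + K = K + 7*K**2)
(k - 36709)*(t(27) - 29755) = (3226 - 36709)*(27*(1 + 7*27) - 29755) = -33483*(27*(1 + 189) - 29755) = -33483*(27*190 - 29755) = -33483*(5130 - 29755) = -33483*(-24625) = 824518875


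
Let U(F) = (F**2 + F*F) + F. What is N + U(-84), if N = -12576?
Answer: 1452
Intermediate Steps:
U(F) = F + 2*F**2 (U(F) = (F**2 + F**2) + F = 2*F**2 + F = F + 2*F**2)
N + U(-84) = -12576 - 84*(1 + 2*(-84)) = -12576 - 84*(1 - 168) = -12576 - 84*(-167) = -12576 + 14028 = 1452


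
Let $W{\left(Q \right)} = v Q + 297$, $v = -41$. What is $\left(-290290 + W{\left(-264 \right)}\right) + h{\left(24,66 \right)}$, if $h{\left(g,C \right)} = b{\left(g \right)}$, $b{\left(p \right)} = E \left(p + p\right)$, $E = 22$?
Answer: $-278113$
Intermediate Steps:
$W{\left(Q \right)} = 297 - 41 Q$ ($W{\left(Q \right)} = - 41 Q + 297 = 297 - 41 Q$)
$b{\left(p \right)} = 44 p$ ($b{\left(p \right)} = 22 \left(p + p\right) = 22 \cdot 2 p = 44 p$)
$h{\left(g,C \right)} = 44 g$
$\left(-290290 + W{\left(-264 \right)}\right) + h{\left(24,66 \right)} = \left(-290290 + \left(297 - -10824\right)\right) + 44 \cdot 24 = \left(-290290 + \left(297 + 10824\right)\right) + 1056 = \left(-290290 + 11121\right) + 1056 = -279169 + 1056 = -278113$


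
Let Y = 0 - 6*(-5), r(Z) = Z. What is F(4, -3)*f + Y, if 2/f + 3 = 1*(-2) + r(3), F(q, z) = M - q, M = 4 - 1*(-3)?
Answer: 27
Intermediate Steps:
M = 7 (M = 4 + 3 = 7)
Y = 30 (Y = 0 + 30 = 30)
F(q, z) = 7 - q
f = -1 (f = 2/(-3 + (1*(-2) + 3)) = 2/(-3 + (-2 + 3)) = 2/(-3 + 1) = 2/(-2) = 2*(-1/2) = -1)
F(4, -3)*f + Y = (7 - 1*4)*(-1) + 30 = (7 - 4)*(-1) + 30 = 3*(-1) + 30 = -3 + 30 = 27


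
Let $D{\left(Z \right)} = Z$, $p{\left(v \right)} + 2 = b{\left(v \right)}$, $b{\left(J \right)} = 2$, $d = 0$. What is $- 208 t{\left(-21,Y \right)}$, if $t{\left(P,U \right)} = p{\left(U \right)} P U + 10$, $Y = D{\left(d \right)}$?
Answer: $-2080$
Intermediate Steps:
$p{\left(v \right)} = 0$ ($p{\left(v \right)} = -2 + 2 = 0$)
$Y = 0$
$t{\left(P,U \right)} = 10$ ($t{\left(P,U \right)} = 0 P U + 10 = 0 U + 10 = 0 + 10 = 10$)
$- 208 t{\left(-21,Y \right)} = \left(-208\right) 10 = -2080$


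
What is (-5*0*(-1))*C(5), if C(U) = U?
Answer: 0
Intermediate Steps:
(-5*0*(-1))*C(5) = (-5*0*(-1))*5 = (0*(-1))*5 = 0*5 = 0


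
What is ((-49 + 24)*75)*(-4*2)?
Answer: 15000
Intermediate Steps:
((-49 + 24)*75)*(-4*2) = -25*75*(-8) = -1875*(-8) = 15000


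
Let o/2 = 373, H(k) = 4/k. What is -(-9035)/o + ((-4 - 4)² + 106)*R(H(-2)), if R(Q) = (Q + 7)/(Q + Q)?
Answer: -74745/373 ≈ -200.39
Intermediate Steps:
R(Q) = (7 + Q)/(2*Q) (R(Q) = (7 + Q)/((2*Q)) = (7 + Q)*(1/(2*Q)) = (7 + Q)/(2*Q))
o = 746 (o = 2*373 = 746)
-(-9035)/o + ((-4 - 4)² + 106)*R(H(-2)) = -(-9035)/746 + ((-4 - 4)² + 106)*((7 + 4/(-2))/(2*((4/(-2))))) = -(-9035)/746 + ((-8)² + 106)*((7 + 4*(-½))/(2*((4*(-½))))) = -65*(-139/746) + (64 + 106)*((½)*(7 - 2)/(-2)) = 9035/746 + 170*((½)*(-½)*5) = 9035/746 + 170*(-5/4) = 9035/746 - 425/2 = -74745/373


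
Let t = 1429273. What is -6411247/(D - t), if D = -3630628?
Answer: 6411247/5059901 ≈ 1.2671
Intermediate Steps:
-6411247/(D - t) = -6411247/(-3630628 - 1*1429273) = -6411247/(-3630628 - 1429273) = -6411247/(-5059901) = -6411247*(-1/5059901) = 6411247/5059901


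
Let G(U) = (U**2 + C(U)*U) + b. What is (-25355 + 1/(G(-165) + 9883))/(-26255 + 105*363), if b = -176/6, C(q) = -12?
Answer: -2970997477/1389707360 ≈ -2.1379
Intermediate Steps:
b = -88/3 (b = -176*1/6 = -88/3 ≈ -29.333)
G(U) = -88/3 + U**2 - 12*U (G(U) = (U**2 - 12*U) - 88/3 = -88/3 + U**2 - 12*U)
(-25355 + 1/(G(-165) + 9883))/(-26255 + 105*363) = (-25355 + 1/((-88/3 + (-165)**2 - 12*(-165)) + 9883))/(-26255 + 105*363) = (-25355 + 1/((-88/3 + 27225 + 1980) + 9883))/(-26255 + 38115) = (-25355 + 1/(87527/3 + 9883))/11860 = (-25355 + 1/(117176/3))*(1/11860) = (-25355 + 3/117176)*(1/11860) = -2970997477/117176*1/11860 = -2970997477/1389707360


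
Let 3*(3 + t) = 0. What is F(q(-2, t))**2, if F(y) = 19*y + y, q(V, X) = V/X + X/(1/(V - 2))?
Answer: 577600/9 ≈ 64178.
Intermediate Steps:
t = -3 (t = -3 + (1/3)*0 = -3 + 0 = -3)
q(V, X) = V/X + X*(-2 + V) (q(V, X) = V/X + X/(1/(-2 + V)) = V/X + X*(-2 + V))
F(y) = 20*y
F(q(-2, t))**2 = (20*((-2 + (-3)**2*(-2 - 2))/(-3)))**2 = (20*(-(-2 + 9*(-4))/3))**2 = (20*(-(-2 - 36)/3))**2 = (20*(-1/3*(-38)))**2 = (20*(38/3))**2 = (760/3)**2 = 577600/9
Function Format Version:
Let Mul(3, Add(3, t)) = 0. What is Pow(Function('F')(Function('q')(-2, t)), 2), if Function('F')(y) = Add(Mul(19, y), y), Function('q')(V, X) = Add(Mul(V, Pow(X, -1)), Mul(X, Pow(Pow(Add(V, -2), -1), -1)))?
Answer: Rational(577600, 9) ≈ 64178.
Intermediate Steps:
t = -3 (t = Add(-3, Mul(Rational(1, 3), 0)) = Add(-3, 0) = -3)
Function('q')(V, X) = Add(Mul(V, Pow(X, -1)), Mul(X, Add(-2, V))) (Function('q')(V, X) = Add(Mul(V, Pow(X, -1)), Mul(X, Pow(Pow(Add(-2, V), -1), -1))) = Add(Mul(V, Pow(X, -1)), Mul(X, Add(-2, V))))
Function('F')(y) = Mul(20, y)
Pow(Function('F')(Function('q')(-2, t)), 2) = Pow(Mul(20, Mul(Pow(-3, -1), Add(-2, Mul(Pow(-3, 2), Add(-2, -2))))), 2) = Pow(Mul(20, Mul(Rational(-1, 3), Add(-2, Mul(9, -4)))), 2) = Pow(Mul(20, Mul(Rational(-1, 3), Add(-2, -36))), 2) = Pow(Mul(20, Mul(Rational(-1, 3), -38)), 2) = Pow(Mul(20, Rational(38, 3)), 2) = Pow(Rational(760, 3), 2) = Rational(577600, 9)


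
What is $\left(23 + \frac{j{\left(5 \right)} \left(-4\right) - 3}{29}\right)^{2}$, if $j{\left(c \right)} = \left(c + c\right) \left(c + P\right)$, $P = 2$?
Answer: $\frac{147456}{841} \approx 175.33$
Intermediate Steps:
$j{\left(c \right)} = 2 c \left(2 + c\right)$ ($j{\left(c \right)} = \left(c + c\right) \left(c + 2\right) = 2 c \left(2 + c\right)$)
$\left(23 + \frac{j{\left(5 \right)} \left(-4\right) - 3}{29}\right)^{2} = \left(23 + \frac{2 \cdot 5 \left(2 + 5\right) \left(-4\right) - 3}{29}\right)^{2} = \left(23 + \left(2 \cdot 5 \cdot 7 \left(-4\right) - 3\right) \frac{1}{29}\right)^{2} = \left(23 + \left(70 \left(-4\right) - 3\right) \frac{1}{29}\right)^{2} = \left(23 + \left(-280 - 3\right) \frac{1}{29}\right)^{2} = \left(23 - \frac{283}{29}\right)^{2} = \left(\frac{384}{29}\right)^{2} = \frac{147456}{841}$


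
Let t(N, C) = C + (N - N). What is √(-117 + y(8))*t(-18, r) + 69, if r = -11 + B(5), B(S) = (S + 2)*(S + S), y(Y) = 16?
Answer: 69 + 59*I*√101 ≈ 69.0 + 592.94*I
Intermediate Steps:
B(S) = 2*S*(2 + S) (B(S) = (2 + S)*(2*S) = 2*S*(2 + S))
r = 59 (r = -11 + 2*5*(2 + 5) = -11 + 2*5*7 = -11 + 70 = 59)
t(N, C) = C (t(N, C) = C + 0 = C)
√(-117 + y(8))*t(-18, r) + 69 = √(-117 + 16)*59 + 69 = √(-101)*59 + 69 = (I*√101)*59 + 69 = 59*I*√101 + 69 = 69 + 59*I*√101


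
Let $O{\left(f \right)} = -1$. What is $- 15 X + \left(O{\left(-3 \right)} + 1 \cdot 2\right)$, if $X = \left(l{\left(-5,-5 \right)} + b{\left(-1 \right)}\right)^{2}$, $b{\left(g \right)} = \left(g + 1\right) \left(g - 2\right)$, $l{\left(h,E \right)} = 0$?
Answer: $1$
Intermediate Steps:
$b{\left(g \right)} = \left(1 + g\right) \left(-2 + g\right)$
$X = 0$ ($X = \left(0 - \left(1 - 1\right)\right)^{2} = \left(0 + \left(-2 + 1 + 1\right)\right)^{2} = \left(0 + 0\right)^{2} = 0^{2} = 0$)
$- 15 X + \left(O{\left(-3 \right)} + 1 \cdot 2\right) = \left(-15\right) 0 + \left(-1 + 1 \cdot 2\right) = 0 + \left(-1 + 2\right) = 0 + 1 = 1$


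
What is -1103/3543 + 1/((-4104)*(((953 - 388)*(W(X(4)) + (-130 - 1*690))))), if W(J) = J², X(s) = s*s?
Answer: -480827347459/1544488935840 ≈ -0.31132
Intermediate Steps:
X(s) = s²
-1103/3543 + 1/((-4104)*(((953 - 388)*(W(X(4)) + (-130 - 1*690))))) = -1103/3543 + 1/((-4104)*(((953 - 388)*((4²)² + (-130 - 1*690))))) = -1103*1/3543 - 1/(565*(16² + (-130 - 690)))/4104 = -1103/3543 - 1/(565*(256 - 820))/4104 = -1103/3543 - 1/(4104*(565*(-564))) = -1103/3543 - 1/4104/(-318660) = -1103/3543 - 1/4104*(-1/318660) = -1103/3543 + 1/1307780640 = -480827347459/1544488935840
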